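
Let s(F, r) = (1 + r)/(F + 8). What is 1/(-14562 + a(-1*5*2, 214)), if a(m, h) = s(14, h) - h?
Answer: -22/324857 ≈ -6.7722e-5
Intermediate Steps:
s(F, r) = (1 + r)/(8 + F)
a(m, h) = 1/22 - 21*h/22 (a(m, h) = (1 + h)/(8 + 14) - h = (1 + h)/22 - h = (1/22 + h/22) - h = 1/22 - 21*h/22)
1/(-14562 + a(-1*5*2, 214)) = 1/(-14562 + (1/22 - 21/22*214)) = 1/(-14562 + (1/22 - 2247/11)) = 1/(-14562 - 4493/22) = 1/(-324857/22) = -22/324857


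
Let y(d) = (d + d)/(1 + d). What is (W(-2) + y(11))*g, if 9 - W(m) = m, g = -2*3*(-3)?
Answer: 231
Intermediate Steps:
g = 18 (g = -6*(-3) = 18)
W(m) = 9 - m
y(d) = 2*d/(1 + d) (y(d) = (2*d)/(1 + d) = 2*d/(1 + d))
(W(-2) + y(11))*g = ((9 - 1*(-2)) + 2*11/(1 + 11))*18 = ((9 + 2) + 2*11/12)*18 = (11 + 2*11*(1/12))*18 = (11 + 11/6)*18 = (77/6)*18 = 231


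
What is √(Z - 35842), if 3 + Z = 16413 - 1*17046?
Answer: I*√36478 ≈ 190.99*I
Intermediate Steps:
Z = -636 (Z = -3 + (16413 - 1*17046) = -3 + (16413 - 17046) = -3 - 633 = -636)
√(Z - 35842) = √(-636 - 35842) = √(-36478) = I*√36478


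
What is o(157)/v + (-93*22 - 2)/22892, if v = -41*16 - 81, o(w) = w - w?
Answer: -512/5723 ≈ -0.089464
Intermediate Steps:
o(w) = 0
v = -737 (v = -656 - 81 = -737)
o(157)/v + (-93*22 - 2)/22892 = 0/(-737) + (-93*22 - 2)/22892 = 0*(-1/737) + (-2046 - 2)*(1/22892) = 0 - 2048*1/22892 = 0 - 512/5723 = -512/5723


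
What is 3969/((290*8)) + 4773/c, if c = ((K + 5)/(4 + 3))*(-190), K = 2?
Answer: -206385/8816 ≈ -23.410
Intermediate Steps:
c = -190 (c = ((2 + 5)/(4 + 3))*(-190) = (7/7)*(-190) = (7*(⅐))*(-190) = 1*(-190) = -190)
3969/((290*8)) + 4773/c = 3969/((290*8)) + 4773/(-190) = 3969/2320 + 4773*(-1/190) = 3969*(1/2320) - 4773/190 = 3969/2320 - 4773/190 = -206385/8816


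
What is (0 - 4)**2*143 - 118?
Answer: 2170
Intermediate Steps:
(0 - 4)**2*143 - 118 = (-4)**2*143 - 118 = 16*143 - 118 = 2288 - 118 = 2170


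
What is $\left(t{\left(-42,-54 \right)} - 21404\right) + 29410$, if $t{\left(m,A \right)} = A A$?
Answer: $10922$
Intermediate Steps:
$t{\left(m,A \right)} = A^{2}$
$\left(t{\left(-42,-54 \right)} - 21404\right) + 29410 = \left(\left(-54\right)^{2} - 21404\right) + 29410 = \left(2916 - 21404\right) + 29410 = -18488 + 29410 = 10922$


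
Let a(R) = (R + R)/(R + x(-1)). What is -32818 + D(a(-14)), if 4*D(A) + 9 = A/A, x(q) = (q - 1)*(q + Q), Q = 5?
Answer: -32820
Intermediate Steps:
x(q) = (-1 + q)*(5 + q) (x(q) = (q - 1)*(q + 5) = (-1 + q)*(5 + q))
a(R) = 2*R/(-8 + R) (a(R) = (R + R)/(R + (-5 + (-1)² + 4*(-1))) = (2*R)/(R + (-5 + 1 - 4)) = (2*R)/(R - 8) = (2*R)/(-8 + R) = 2*R/(-8 + R))
D(A) = -2 (D(A) = -9/4 + (A/A)/4 = -9/4 + (¼)*1 = -9/4 + ¼ = -2)
-32818 + D(a(-14)) = -32818 - 2 = -32820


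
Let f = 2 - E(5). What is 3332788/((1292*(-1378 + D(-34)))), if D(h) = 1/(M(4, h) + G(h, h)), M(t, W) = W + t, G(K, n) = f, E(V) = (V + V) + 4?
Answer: -34994274/18694271 ≈ -1.8719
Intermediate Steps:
E(V) = 4 + 2*V (E(V) = 2*V + 4 = 4 + 2*V)
f = -12 (f = 2 - (4 + 2*5) = 2 - (4 + 10) = 2 - 1*14 = 2 - 14 = -12)
G(K, n) = -12
D(h) = 1/(-8 + h) (D(h) = 1/((h + 4) - 12) = 1/((4 + h) - 12) = 1/(-8 + h))
3332788/((1292*(-1378 + D(-34)))) = 3332788/((1292*(-1378 + 1/(-8 - 34)))) = 3332788/((1292*(-1378 + 1/(-42)))) = 3332788/((1292*(-1378 - 1/42))) = 3332788/((1292*(-57877/42))) = 3332788/(-37388542/21) = 3332788*(-21/37388542) = -34994274/18694271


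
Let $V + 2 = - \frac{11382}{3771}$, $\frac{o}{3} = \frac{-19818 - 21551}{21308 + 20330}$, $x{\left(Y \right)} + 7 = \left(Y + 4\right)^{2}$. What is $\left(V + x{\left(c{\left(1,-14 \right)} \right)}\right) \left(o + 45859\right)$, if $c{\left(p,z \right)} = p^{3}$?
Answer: $\frac{15578410596665}{26169483} \approx 5.9529 \cdot 10^{5}$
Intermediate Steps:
$x{\left(Y \right)} = -7 + \left(4 + Y\right)^{2}$ ($x{\left(Y \right)} = -7 + \left(Y + 4\right)^{2} = -7 + \left(4 + Y\right)^{2}$)
$o = - \frac{124107}{41638}$ ($o = 3 \frac{-19818 - 21551}{21308 + 20330} = 3 \left(- \frac{41369}{41638}\right) = - \frac{124107}{41638} \approx -2.9806$)
$V = - \frac{6308}{1257}$ ($V = -2 - \frac{11382}{3771} = -2 - \frac{3794}{1257} = - \frac{6308}{1257} \approx -5.0183$)
$\left(V + x{\left(c{\left(1,-14 \right)} \right)}\right) \left(o + 45859\right) = \left(- \frac{6308}{1257} - \left(7 - \left(4 + 1^{3}\right)^{2}\right)\right) \left(- \frac{124107}{41638} + 45859\right) = \left(- \frac{6308}{1257} - \left(7 - \left(4 + 1\right)^{2}\right)\right) \frac{1909352935}{41638} = \left(- \frac{6308}{1257} - \left(7 - 5^{2}\right)\right) \frac{1909352935}{41638} = \left(- \frac{6308}{1257} + \left(-7 + 25\right)\right) \frac{1909352935}{41638} = \left(- \frac{6308}{1257} + 18\right) \frac{1909352935}{41638} = \frac{16318}{1257} \cdot \frac{1909352935}{41638} = \frac{15578410596665}{26169483}$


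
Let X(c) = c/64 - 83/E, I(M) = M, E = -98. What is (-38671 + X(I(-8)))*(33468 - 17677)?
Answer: -239371805459/392 ≈ -6.1064e+8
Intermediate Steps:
X(c) = 83/98 + c/64 (X(c) = c/64 - 83/(-98) = c*(1/64) - 83*(-1/98) = c/64 + 83/98 = 83/98 + c/64)
(-38671 + X(I(-8)))*(33468 - 17677) = (-38671 + (83/98 + (1/64)*(-8)))*(33468 - 17677) = (-38671 + (83/98 - 1/8))*15791 = (-38671 + 283/392)*15791 = -15158749/392*15791 = -239371805459/392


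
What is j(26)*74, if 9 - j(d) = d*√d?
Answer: 666 - 1924*√26 ≈ -9144.5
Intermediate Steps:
j(d) = 9 - d^(3/2) (j(d) = 9 - d*√d = 9 - d^(3/2))
j(26)*74 = (9 - 26^(3/2))*74 = (9 - 26*√26)*74 = 666 - 1924*√26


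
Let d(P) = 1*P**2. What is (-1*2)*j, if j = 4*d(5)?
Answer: -200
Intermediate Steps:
d(P) = P**2
j = 100 (j = 4*5**2 = 4*25 = 100)
(-1*2)*j = -1*2*100 = -2*100 = -200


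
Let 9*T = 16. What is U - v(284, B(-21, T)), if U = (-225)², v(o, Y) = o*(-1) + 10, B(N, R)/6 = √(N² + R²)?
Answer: 50899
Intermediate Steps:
T = 16/9 (T = (⅑)*16 = 16/9 ≈ 1.7778)
B(N, R) = 6*√(N² + R²)
v(o, Y) = 10 - o (v(o, Y) = -o + 10 = 10 - o)
U = 50625
U - v(284, B(-21, T)) = 50625 - (10 - 1*284) = 50625 - (10 - 284) = 50625 - 1*(-274) = 50625 + 274 = 50899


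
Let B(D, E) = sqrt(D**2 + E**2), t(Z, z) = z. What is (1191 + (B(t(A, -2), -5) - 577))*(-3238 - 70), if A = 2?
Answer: -2031112 - 3308*sqrt(29) ≈ -2.0489e+6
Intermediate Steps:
(1191 + (B(t(A, -2), -5) - 577))*(-3238 - 70) = (1191 + (sqrt((-2)**2 + (-5)**2) - 577))*(-3238 - 70) = (1191 + (sqrt(4 + 25) - 577))*(-3308) = (1191 + (sqrt(29) - 577))*(-3308) = (1191 + (-577 + sqrt(29)))*(-3308) = (614 + sqrt(29))*(-3308) = -2031112 - 3308*sqrt(29)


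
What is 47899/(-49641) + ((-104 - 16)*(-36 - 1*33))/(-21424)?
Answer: -179651957/132938598 ≈ -1.3514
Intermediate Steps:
47899/(-49641) + ((-104 - 16)*(-36 - 1*33))/(-21424) = 47899*(-1/49641) - 120*(-36 - 33)*(-1/21424) = -47899/49641 - 120*(-69)*(-1/21424) = -47899/49641 + 8280*(-1/21424) = -47899/49641 - 1035/2678 = -179651957/132938598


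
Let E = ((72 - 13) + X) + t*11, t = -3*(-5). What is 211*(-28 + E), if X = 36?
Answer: 48952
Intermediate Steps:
t = 15
E = 260 (E = ((72 - 13) + 36) + 15*11 = (59 + 36) + 165 = 95 + 165 = 260)
211*(-28 + E) = 211*(-28 + 260) = 211*232 = 48952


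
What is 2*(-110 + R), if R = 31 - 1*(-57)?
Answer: -44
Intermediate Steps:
R = 88 (R = 31 + 57 = 88)
2*(-110 + R) = 2*(-110 + 88) = 2*(-22) = -44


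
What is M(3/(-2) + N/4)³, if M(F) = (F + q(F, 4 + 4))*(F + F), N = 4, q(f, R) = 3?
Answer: -125/8 ≈ -15.625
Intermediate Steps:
M(F) = 2*F*(3 + F) (M(F) = (F + 3)*(F + F) = (3 + F)*(2*F) = 2*F*(3 + F))
M(3/(-2) + N/4)³ = (2*(3/(-2) + 4/4)*(3 + (3/(-2) + 4/4)))³ = (2*(3*(-½) + 4*(¼))*(3 + (3*(-½) + 4*(¼))))³ = (2*(-3/2 + 1)*(3 + (-3/2 + 1)))³ = (2*(-½)*(3 - ½))³ = (2*(-½)*(5/2))³ = (-5/2)³ = -125/8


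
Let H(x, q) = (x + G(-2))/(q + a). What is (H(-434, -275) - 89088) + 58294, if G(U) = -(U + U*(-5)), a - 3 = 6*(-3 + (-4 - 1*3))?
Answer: -5111583/166 ≈ -30793.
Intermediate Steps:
a = -57 (a = 3 + 6*(-3 + (-4 - 1*3)) = 3 + 6*(-3 + (-4 - 3)) = 3 + 6*(-3 - 7) = 3 + 6*(-10) = 3 - 60 = -57)
G(U) = 4*U (G(U) = -(U - 5*U) = -(-4)*U = 4*U)
H(x, q) = (-8 + x)/(-57 + q) (H(x, q) = (x + 4*(-2))/(q - 57) = (x - 8)/(-57 + q) = (-8 + x)/(-57 + q))
(H(-434, -275) - 89088) + 58294 = ((-8 - 434)/(-57 - 275) - 89088) + 58294 = (-442/(-332) - 89088) + 58294 = (-1/332*(-442) - 89088) + 58294 = (221/166 - 89088) + 58294 = -14788387/166 + 58294 = -5111583/166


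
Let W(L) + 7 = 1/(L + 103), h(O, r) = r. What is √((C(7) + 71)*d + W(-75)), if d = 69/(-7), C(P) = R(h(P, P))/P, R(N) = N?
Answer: I*√140469/14 ≈ 26.771*I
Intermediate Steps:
W(L) = -7 + 1/(103 + L) (W(L) = -7 + 1/(L + 103) = -7 + 1/(103 + L))
C(P) = 1 (C(P) = P/P = 1)
d = -69/7 (d = 69*(-⅐) = -69/7 ≈ -9.8571)
√((C(7) + 71)*d + W(-75)) = √((1 + 71)*(-69/7) + (-720 - 7*(-75))/(103 - 75)) = √(72*(-69/7) + (-720 + 525)/28) = √(-4968/7 + (1/28)*(-195)) = √(-4968/7 - 195/28) = √(-20067/28) = I*√140469/14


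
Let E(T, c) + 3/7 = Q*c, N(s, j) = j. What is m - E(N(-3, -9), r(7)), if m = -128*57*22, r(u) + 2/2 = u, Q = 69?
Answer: -1126479/7 ≈ -1.6093e+5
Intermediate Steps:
r(u) = -1 + u
E(T, c) = -3/7 + 69*c
m = -160512 (m = -7296*22 = -160512)
m - E(N(-3, -9), r(7)) = -160512 - (-3/7 + 69*(-1 + 7)) = -160512 - (-3/7 + 69*6) = -160512 - (-3/7 + 414) = -160512 - 1*2895/7 = -160512 - 2895/7 = -1126479/7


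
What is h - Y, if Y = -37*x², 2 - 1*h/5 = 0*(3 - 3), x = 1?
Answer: 47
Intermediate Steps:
h = 10 (h = 10 - 0*(3 - 3) = 10 - 0*0 = 10 - 5*0 = 10 + 0 = 10)
Y = -37 (Y = -37*1² = -37*1 = -37)
h - Y = 10 - 1*(-37) = 10 + 37 = 47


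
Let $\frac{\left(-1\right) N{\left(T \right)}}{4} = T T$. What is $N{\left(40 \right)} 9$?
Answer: $-57600$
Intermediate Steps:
$N{\left(T \right)} = - 4 T^{2}$ ($N{\left(T \right)} = - 4 T T = - 4 T^{2}$)
$N{\left(40 \right)} 9 = - 4 \cdot 40^{2} \cdot 9 = \left(-4\right) 1600 \cdot 9 = \left(-6400\right) 9 = -57600$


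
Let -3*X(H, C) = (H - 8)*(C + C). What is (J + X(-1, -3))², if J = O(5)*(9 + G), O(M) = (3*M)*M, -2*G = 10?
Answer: 79524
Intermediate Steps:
G = -5 (G = -½*10 = -5)
X(H, C) = -2*C*(-8 + H)/3 (X(H, C) = -(H - 8)*(C + C)/3 = -(-8 + H)*2*C/3 = -2*C*(-8 + H)/3)
O(M) = 3*M²
J = 300 (J = (3*5²)*(9 - 5) = (3*25)*4 = 75*4 = 300)
(J + X(-1, -3))² = (300 + (⅔)*(-3)*(8 - 1*(-1)))² = (300 + (⅔)*(-3)*(8 + 1))² = (300 + (⅔)*(-3)*9)² = (300 - 18)² = 282² = 79524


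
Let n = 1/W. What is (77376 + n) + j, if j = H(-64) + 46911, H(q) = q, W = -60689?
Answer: 7538969646/60689 ≈ 1.2422e+5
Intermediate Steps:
j = 46847 (j = -64 + 46911 = 46847)
n = -1/60689 (n = 1/(-60689) = -1/60689 ≈ -1.6477e-5)
(77376 + n) + j = (77376 - 1/60689) + 46847 = 4695872063/60689 + 46847 = 7538969646/60689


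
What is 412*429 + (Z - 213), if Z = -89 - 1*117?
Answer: 176329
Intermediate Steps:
Z = -206 (Z = -89 - 117 = -206)
412*429 + (Z - 213) = 412*429 + (-206 - 213) = 176748 - 419 = 176329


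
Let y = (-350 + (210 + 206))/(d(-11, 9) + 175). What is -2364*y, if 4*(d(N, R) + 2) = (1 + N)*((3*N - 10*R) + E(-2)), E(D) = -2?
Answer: -312048/971 ≈ -321.37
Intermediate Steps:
d(N, R) = -2 + (1 + N)*(-2 - 10*R + 3*N)/4 (d(N, R) = -2 + ((1 + N)*((3*N - 10*R) - 2))/4 = -2 + ((1 + N)*((-10*R + 3*N) - 2))/4 = -2 + ((1 + N)*(-2 - 10*R + 3*N))/4 = -2 + (1 + N)*(-2 - 10*R + 3*N)/4)
y = 132/971 (y = (-350 + (210 + 206))/((-5/2 - 5/2*9 + (¼)*(-11) + (¾)*(-11)² - 5/2*(-11)*9) + 175) = (-350 + 416)/((-5/2 - 45/2 - 11/4 + (¾)*121 + 495/2) + 175) = 66/((-5/2 - 45/2 - 11/4 + 363/4 + 495/2) + 175) = 66/(621/2 + 175) = 66/(971/2) = 66*(2/971) = 132/971 ≈ 0.13594)
-2364*y = -2364*132/971 = -312048/971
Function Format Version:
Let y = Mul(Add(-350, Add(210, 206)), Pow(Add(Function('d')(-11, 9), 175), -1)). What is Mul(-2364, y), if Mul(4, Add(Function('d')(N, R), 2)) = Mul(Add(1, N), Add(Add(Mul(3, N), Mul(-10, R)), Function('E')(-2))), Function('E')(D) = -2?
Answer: Rational(-312048, 971) ≈ -321.37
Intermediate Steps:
Function('d')(N, R) = Add(-2, Mul(Rational(1, 4), Add(1, N), Add(-2, Mul(-10, R), Mul(3, N)))) (Function('d')(N, R) = Add(-2, Mul(Rational(1, 4), Mul(Add(1, N), Add(Add(Mul(3, N), Mul(-10, R)), -2)))) = Add(-2, Mul(Rational(1, 4), Mul(Add(1, N), Add(Add(Mul(-10, R), Mul(3, N)), -2)))) = Add(-2, Mul(Rational(1, 4), Mul(Add(1, N), Add(-2, Mul(-10, R), Mul(3, N))))) = Add(-2, Mul(Rational(1, 4), Add(1, N), Add(-2, Mul(-10, R), Mul(3, N)))))
y = Rational(132, 971) (y = Mul(Add(-350, Add(210, 206)), Pow(Add(Add(Rational(-5, 2), Mul(Rational(-5, 2), 9), Mul(Rational(1, 4), -11), Mul(Rational(3, 4), Pow(-11, 2)), Mul(Rational(-5, 2), -11, 9)), 175), -1)) = Mul(Add(-350, 416), Pow(Add(Add(Rational(-5, 2), Rational(-45, 2), Rational(-11, 4), Mul(Rational(3, 4), 121), Rational(495, 2)), 175), -1)) = Mul(66, Pow(Add(Add(Rational(-5, 2), Rational(-45, 2), Rational(-11, 4), Rational(363, 4), Rational(495, 2)), 175), -1)) = Mul(66, Pow(Add(Rational(621, 2), 175), -1)) = Mul(66, Pow(Rational(971, 2), -1)) = Mul(66, Rational(2, 971)) = Rational(132, 971) ≈ 0.13594)
Mul(-2364, y) = Mul(-2364, Rational(132, 971)) = Rational(-312048, 971)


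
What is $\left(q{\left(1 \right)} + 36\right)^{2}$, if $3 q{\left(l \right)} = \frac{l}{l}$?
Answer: $\frac{11881}{9} \approx 1320.1$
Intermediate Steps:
$q{\left(l \right)} = \frac{1}{3}$ ($q{\left(l \right)} = \frac{l \frac{1}{l}}{3} = \frac{1}{3} \cdot 1 = \frac{1}{3}$)
$\left(q{\left(1 \right)} + 36\right)^{2} = \left(\frac{1}{3} + 36\right)^{2} = \left(\frac{109}{3}\right)^{2} = \frac{11881}{9}$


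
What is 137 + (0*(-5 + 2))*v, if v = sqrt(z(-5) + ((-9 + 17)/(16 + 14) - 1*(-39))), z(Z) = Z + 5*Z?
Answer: 137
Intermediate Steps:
z(Z) = 6*Z
v = sqrt(2085)/15 (v = sqrt(6*(-5) + ((-9 + 17)/(16 + 14) - 1*(-39))) = sqrt(-30 + (8/30 + 39)) = sqrt(-30 + (8*(1/30) + 39)) = sqrt(-30 + (4/15 + 39)) = sqrt(-30 + 589/15) = sqrt(139/15) = sqrt(2085)/15 ≈ 3.0441)
137 + (0*(-5 + 2))*v = 137 + (0*(-5 + 2))*(sqrt(2085)/15) = 137 + (0*(-3))*(sqrt(2085)/15) = 137 + 0*(sqrt(2085)/15) = 137 + 0 = 137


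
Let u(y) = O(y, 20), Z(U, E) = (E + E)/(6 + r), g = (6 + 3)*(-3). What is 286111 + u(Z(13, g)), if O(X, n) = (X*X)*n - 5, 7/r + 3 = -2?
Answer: 152808074/529 ≈ 2.8886e+5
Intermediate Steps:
r = -7/5 (r = 7/(-3 - 2) = 7/(-5) = 7*(-⅕) = -7/5 ≈ -1.4000)
g = -27 (g = 9*(-3) = -27)
Z(U, E) = 10*E/23 (Z(U, E) = (E + E)/(6 - 7/5) = (2*E)/(23/5) = (2*E)*(5/23) = 10*E/23)
O(X, n) = -5 + n*X² (O(X, n) = X²*n - 5 = n*X² - 5 = -5 + n*X²)
u(y) = -5 + 20*y²
286111 + u(Z(13, g)) = 286111 + (-5 + 20*((10/23)*(-27))²) = 286111 + (-5 + 20*(-270/23)²) = 286111 + (-5 + 20*(72900/529)) = 286111 + (-5 + 1458000/529) = 286111 + 1455355/529 = 152808074/529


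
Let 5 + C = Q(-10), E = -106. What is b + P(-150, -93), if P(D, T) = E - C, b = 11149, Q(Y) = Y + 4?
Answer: 11054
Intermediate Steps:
Q(Y) = 4 + Y
C = -11 (C = -5 + (4 - 10) = -5 - 6 = -11)
P(D, T) = -95 (P(D, T) = -106 - 1*(-11) = -106 + 11 = -95)
b + P(-150, -93) = 11149 - 95 = 11054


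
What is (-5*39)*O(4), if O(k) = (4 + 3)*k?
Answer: -5460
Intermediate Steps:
O(k) = 7*k
(-5*39)*O(4) = (-5*39)*(7*4) = -195*28 = -5460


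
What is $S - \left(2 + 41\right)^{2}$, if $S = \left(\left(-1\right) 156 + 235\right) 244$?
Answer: $17427$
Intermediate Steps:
$S = 19276$ ($S = \left(-156 + 235\right) 244 = 79 \cdot 244 = 19276$)
$S - \left(2 + 41\right)^{2} = 19276 - \left(2 + 41\right)^{2} = 19276 - 43^{2} = 19276 - 1849 = 17427$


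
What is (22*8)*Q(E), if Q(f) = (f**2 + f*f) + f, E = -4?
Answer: 4928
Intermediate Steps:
Q(f) = f + 2*f**2 (Q(f) = (f**2 + f**2) + f = 2*f**2 + f = f + 2*f**2)
(22*8)*Q(E) = (22*8)*(-4*(1 + 2*(-4))) = 176*(-4*(1 - 8)) = 176*(-4*(-7)) = 176*28 = 4928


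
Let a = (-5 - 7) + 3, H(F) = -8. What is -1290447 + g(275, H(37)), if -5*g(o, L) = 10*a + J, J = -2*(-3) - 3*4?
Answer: -6452139/5 ≈ -1.2904e+6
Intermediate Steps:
J = -6 (J = 6 - 12 = -6)
a = -9 (a = -12 + 3 = -9)
g(o, L) = 96/5 (g(o, L) = -(10*(-9) - 6)/5 = -(-90 - 6)/5 = -1/5*(-96) = 96/5)
-1290447 + g(275, H(37)) = -1290447 + 96/5 = -6452139/5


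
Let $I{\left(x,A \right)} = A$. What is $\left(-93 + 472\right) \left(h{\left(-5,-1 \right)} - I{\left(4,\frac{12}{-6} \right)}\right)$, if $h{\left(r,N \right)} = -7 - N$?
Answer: $-1516$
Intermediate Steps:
$\left(-93 + 472\right) \left(h{\left(-5,-1 \right)} - I{\left(4,\frac{12}{-6} \right)}\right) = \left(-93 + 472\right) \left(\left(-7 - -1\right) - \frac{12}{-6}\right) = 379 \left(\left(-7 + 1\right) - 12 \left(- \frac{1}{6}\right)\right) = 379 \left(-6 - -2\right) = 379 \left(-6 + 2\right) = 379 \left(-4\right) = -1516$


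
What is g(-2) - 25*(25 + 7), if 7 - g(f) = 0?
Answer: -793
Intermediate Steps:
g(f) = 7 (g(f) = 7 - 1*0 = 7 + 0 = 7)
g(-2) - 25*(25 + 7) = 7 - 25*(25 + 7) = 7 - 25*32 = 7 - 800 = -793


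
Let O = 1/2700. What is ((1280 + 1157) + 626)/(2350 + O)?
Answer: 8270100/6345001 ≈ 1.3034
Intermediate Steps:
O = 1/2700 ≈ 0.00037037
((1280 + 1157) + 626)/(2350 + O) = ((1280 + 1157) + 626)/(2350 + 1/2700) = (2437 + 626)/(6345001/2700) = 3063*(2700/6345001) = 8270100/6345001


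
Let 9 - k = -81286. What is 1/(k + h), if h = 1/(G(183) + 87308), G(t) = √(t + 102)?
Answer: 206562101842371/16792466071641451732 + √285/50377398214924355196 ≈ 1.2301e-5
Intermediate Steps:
G(t) = √(102 + t)
h = 1/(87308 + √285) (h = 1/(√(102 + 183) + 87308) = 1/(√285 + 87308) = 1/(87308 + √285) ≈ 1.1451e-5)
k = 81295 (k = 9 - 1*(-81286) = 9 + 81286 = 81295)
1/(k + h) = 1/(81295 + (87308/7622686579 - √285/7622686579)) = 1/(619686305527113/7622686579 - √285/7622686579)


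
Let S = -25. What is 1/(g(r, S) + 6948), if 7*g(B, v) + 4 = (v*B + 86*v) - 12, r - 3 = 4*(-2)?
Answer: 7/46595 ≈ 0.00015023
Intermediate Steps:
r = -5 (r = 3 + 4*(-2) = 3 - 8 = -5)
g(B, v) = -16/7 + 86*v/7 + B*v/7 (g(B, v) = -4/7 + ((v*B + 86*v) - 12)/7 = -4/7 + ((B*v + 86*v) - 12)/7 = -4/7 + ((86*v + B*v) - 12)/7 = -4/7 + (-12 + 86*v + B*v)/7 = -4/7 + (-12/7 + 86*v/7 + B*v/7) = -16/7 + 86*v/7 + B*v/7)
1/(g(r, S) + 6948) = 1/((-16/7 + (86/7)*(-25) + (⅐)*(-5)*(-25)) + 6948) = 1/((-16/7 - 2150/7 + 125/7) + 6948) = 1/(-2041/7 + 6948) = 1/(46595/7) = 7/46595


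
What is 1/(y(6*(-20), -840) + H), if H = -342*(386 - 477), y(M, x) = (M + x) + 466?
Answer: 1/30628 ≈ 3.2650e-5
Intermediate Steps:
y(M, x) = 466 + M + x
H = 31122 (H = -342*(-91) = 31122)
1/(y(6*(-20), -840) + H) = 1/((466 + 6*(-20) - 840) + 31122) = 1/((466 - 120 - 840) + 31122) = 1/(-494 + 31122) = 1/30628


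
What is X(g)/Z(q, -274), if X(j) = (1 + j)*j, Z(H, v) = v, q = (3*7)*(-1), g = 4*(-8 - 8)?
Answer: -2016/137 ≈ -14.715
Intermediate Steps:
g = -64 (g = 4*(-16) = -64)
q = -21 (q = 21*(-1) = -21)
X(j) = j*(1 + j)
X(g)/Z(q, -274) = -64*(1 - 64)/(-274) = -64*(-63)*(-1/274) = 4032*(-1/274) = -2016/137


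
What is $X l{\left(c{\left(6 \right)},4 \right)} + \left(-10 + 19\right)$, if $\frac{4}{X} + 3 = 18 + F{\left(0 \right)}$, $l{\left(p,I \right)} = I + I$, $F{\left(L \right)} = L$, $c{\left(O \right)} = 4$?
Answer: $\frac{167}{15} \approx 11.133$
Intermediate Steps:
$l{\left(p,I \right)} = 2 I$
$X = \frac{4}{15}$ ($X = \frac{4}{-3 + \left(18 + 0\right)} = \frac{4}{-3 + 18} = \frac{4}{15} \approx 0.26667$)
$X l{\left(c{\left(6 \right)},4 \right)} + \left(-10 + 19\right) = \frac{4 \cdot 2 \cdot 4}{15} + \left(-10 + 19\right) = \frac{4}{15} \cdot 8 + 9 = \frac{32}{15} + 9 = \frac{167}{15}$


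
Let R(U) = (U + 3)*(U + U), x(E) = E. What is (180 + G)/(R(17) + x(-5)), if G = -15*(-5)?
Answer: 17/45 ≈ 0.37778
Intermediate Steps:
G = 75
R(U) = 2*U*(3 + U) (R(U) = (3 + U)*(2*U) = 2*U*(3 + U))
(180 + G)/(R(17) + x(-5)) = (180 + 75)/(2*17*(3 + 17) - 5) = 255/(2*17*20 - 5) = 255/(680 - 5) = 255/675 = 255*(1/675) = 17/45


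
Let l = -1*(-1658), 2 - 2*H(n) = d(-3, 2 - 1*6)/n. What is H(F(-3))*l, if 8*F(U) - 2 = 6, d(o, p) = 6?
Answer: -3316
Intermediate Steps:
F(U) = 1 (F(U) = ¼ + (⅛)*6 = ¼ + ¾ = 1)
H(n) = 1 - 3/n
l = 1658
H(F(-3))*l = ((-3 + 1)/1)*1658 = (1*(-2))*1658 = -2*1658 = -3316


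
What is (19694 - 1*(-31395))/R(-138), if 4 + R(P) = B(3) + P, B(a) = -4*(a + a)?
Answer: -51089/166 ≈ -307.77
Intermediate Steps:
B(a) = -8*a
R(P) = -28 + P (R(P) = -4 + (-8*3 + P) = -4 + (-24 + P) = -28 + P)
(19694 - 1*(-31395))/R(-138) = (19694 - 1*(-31395))/(-28 - 138) = (19694 + 31395)/(-166) = 51089*(-1/166) = -51089/166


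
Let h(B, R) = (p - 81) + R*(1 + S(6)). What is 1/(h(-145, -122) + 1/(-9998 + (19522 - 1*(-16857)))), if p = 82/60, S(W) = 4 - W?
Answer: 791430/33530281 ≈ 0.023603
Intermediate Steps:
p = 41/30 (p = 82*(1/60) = 41/30 ≈ 1.3667)
h(B, R) = -2389/30 - R (h(B, R) = (41/30 - 81) + R*(1 + (4 - 1*6)) = -2389/30 + R*(1 + (4 - 6)) = -2389/30 + R*(1 - 2) = -2389/30 + R*(-1) = -2389/30 - R)
1/(h(-145, -122) + 1/(-9998 + (19522 - 1*(-16857)))) = 1/((-2389/30 - 1*(-122)) + 1/(-9998 + (19522 - 1*(-16857)))) = 1/((-2389/30 + 122) + 1/(-9998 + (19522 + 16857))) = 1/(1271/30 + 1/(-9998 + 36379)) = 1/(1271/30 + 1/26381) = 1/(33530281/791430) = 791430/33530281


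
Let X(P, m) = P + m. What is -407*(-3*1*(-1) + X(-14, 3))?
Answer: 3256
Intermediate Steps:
-407*(-3*1*(-1) + X(-14, 3)) = -407*(-3*1*(-1) + (-14 + 3)) = -407*(-3*(-1) - 11) = -407*(3 - 11) = -407*(-8) = 3256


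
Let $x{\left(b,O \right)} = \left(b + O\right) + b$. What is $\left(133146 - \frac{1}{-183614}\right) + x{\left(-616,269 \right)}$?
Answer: $\frac{24270649363}{183614} \approx 1.3218 \cdot 10^{5}$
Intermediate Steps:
$x{\left(b,O \right)} = O + 2 b$ ($x{\left(b,O \right)} = \left(O + b\right) + b = O + 2 b$)
$\left(133146 - \frac{1}{-183614}\right) + x{\left(-616,269 \right)} = \left(133146 - \frac{1}{-183614}\right) + \left(269 + 2 \left(-616\right)\right) = \left(133146 - - \frac{1}{183614}\right) + \left(269 - 1232\right) = \left(133146 + \frac{1}{183614}\right) - 963 = \frac{24447469645}{183614} - 963 = \frac{24270649363}{183614}$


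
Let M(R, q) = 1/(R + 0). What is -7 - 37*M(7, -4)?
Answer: -86/7 ≈ -12.286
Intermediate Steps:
M(R, q) = 1/R
-7 - 37*M(7, -4) = -7 - 37/7 = -86/7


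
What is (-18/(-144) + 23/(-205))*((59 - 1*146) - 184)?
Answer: -5691/1640 ≈ -3.4701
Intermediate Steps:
(-18/(-144) + 23/(-205))*((59 - 1*146) - 184) = (-18*(-1/144) + 23*(-1/205))*((59 - 146) - 184) = (1/8 - 23/205)*(-87 - 184) = (21/1640)*(-271) = -5691/1640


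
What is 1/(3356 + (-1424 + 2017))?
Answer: 1/3949 ≈ 0.00025323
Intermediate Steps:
1/(3356 + (-1424 + 2017)) = 1/(3356 + 593) = 1/3949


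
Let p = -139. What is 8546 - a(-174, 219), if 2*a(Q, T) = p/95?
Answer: 1623879/190 ≈ 8546.7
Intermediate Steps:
a(Q, T) = -139/190 (a(Q, T) = (-139/95)/2 = (-139*1/95)/2 = (½)*(-139/95) = -139/190)
8546 - a(-174, 219) = 8546 - 1*(-139/190) = 8546 + 139/190 = 1623879/190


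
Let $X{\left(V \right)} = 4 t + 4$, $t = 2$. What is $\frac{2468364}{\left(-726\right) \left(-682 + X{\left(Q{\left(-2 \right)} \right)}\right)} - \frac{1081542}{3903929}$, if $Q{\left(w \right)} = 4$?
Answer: $\frac{759186178543}{158245762015} \approx 4.7975$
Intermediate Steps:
$X{\left(V \right)} = 12$ ($X{\left(V \right)} = 4 \cdot 2 + 4 = 8 + 4 = 12$)
$\frac{2468364}{\left(-726\right) \left(-682 + X{\left(Q{\left(-2 \right)} \right)}\right)} - \frac{1081542}{3903929} = \frac{2468364}{\left(-726\right) \left(-682 + 12\right)} - \frac{1081542}{3903929} = \frac{2468364}{\left(-726\right) \left(-670\right)} - \frac{1081542}{3903929} = \frac{2468364}{486420} - \frac{1081542}{3903929} = 2468364 \cdot \frac{1}{486420} - \frac{1081542}{3903929} = \frac{205697}{40535} - \frac{1081542}{3903929} = \frac{759186178543}{158245762015}$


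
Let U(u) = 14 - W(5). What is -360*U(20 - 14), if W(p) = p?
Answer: -3240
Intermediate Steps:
U(u) = 9 (U(u) = 14 - 1*5 = 14 - 5 = 9)
-360*U(20 - 14) = -360*9 = -3240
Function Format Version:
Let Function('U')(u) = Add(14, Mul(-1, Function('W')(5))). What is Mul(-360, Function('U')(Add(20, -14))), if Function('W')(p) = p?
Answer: -3240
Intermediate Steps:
Function('U')(u) = 9 (Function('U')(u) = Add(14, Mul(-1, 5)) = Add(14, -5) = 9)
Mul(-360, Function('U')(Add(20, -14))) = Mul(-360, 9) = -3240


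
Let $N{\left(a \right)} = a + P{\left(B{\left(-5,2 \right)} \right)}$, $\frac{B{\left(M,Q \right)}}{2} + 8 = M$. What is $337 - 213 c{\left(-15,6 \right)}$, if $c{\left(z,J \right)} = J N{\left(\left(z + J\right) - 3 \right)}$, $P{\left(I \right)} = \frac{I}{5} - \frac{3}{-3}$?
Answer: $\frac{105203}{5} \approx 21041.0$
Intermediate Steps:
$B{\left(M,Q \right)} = -16 + 2 M$
$P{\left(I \right)} = 1 + \frac{I}{5}$ ($P{\left(I \right)} = I \frac{1}{5} - -1 = \frac{I}{5} + 1 = 1 + \frac{I}{5}$)
$N{\left(a \right)} = - \frac{21}{5} + a$ ($N{\left(a \right)} = a + \left(1 + \frac{-16 + 2 \left(-5\right)}{5}\right) = a + \left(1 + \frac{-16 - 10}{5}\right) = a + \left(1 + \frac{1}{5} \left(-26\right)\right) = a + \left(1 - \frac{26}{5}\right) = a - \frac{21}{5} = - \frac{21}{5} + a$)
$c{\left(z,J \right)} = J \left(- \frac{36}{5} + J + z\right)$ ($c{\left(z,J \right)} = J \left(- \frac{21}{5} - \left(3 - J - z\right)\right) = J \left(- \frac{21}{5} + \left(-3 + J + z\right)\right) = J \left(- \frac{36}{5} + J + z\right)$)
$337 - 213 c{\left(-15,6 \right)} = 337 - 213 \cdot \frac{1}{5} \cdot 6 \left(-36 + 5 \cdot 6 + 5 \left(-15\right)\right) = 337 - 213 \cdot \frac{1}{5} \cdot 6 \left(-36 + 30 - 75\right) = 337 - 213 \cdot \frac{1}{5} \cdot 6 \left(-81\right) = 337 - - \frac{103518}{5} = 337 + \frac{103518}{5} = \frac{105203}{5}$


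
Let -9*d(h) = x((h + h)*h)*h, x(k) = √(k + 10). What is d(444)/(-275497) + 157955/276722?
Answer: 157955/276722 + 148*√394282/826491 ≈ 0.68325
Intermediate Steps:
x(k) = √(10 + k)
d(h) = -h*√(10 + 2*h²)/9 (d(h) = -√(10 + (h + h)*h)*h/9 = -√(10 + (2*h)*h)*h/9 = -√(10 + 2*h²)*h/9 = -h*√(10 + 2*h²)/9)
d(444)/(-275497) + 157955/276722 = -⅑*444*√(10 + 2*444²)/(-275497) + 157955/276722 = -⅑*444*√(10 + 2*197136)*(-1/275497) + 157955*(1/276722) = -⅑*444*√(10 + 394272)*(-1/275497) + 157955/276722 = -⅑*444*√394282*(-1/275497) + 157955/276722 = -148*√394282/3*(-1/275497) + 157955/276722 = 148*√394282/826491 + 157955/276722 = 157955/276722 + 148*√394282/826491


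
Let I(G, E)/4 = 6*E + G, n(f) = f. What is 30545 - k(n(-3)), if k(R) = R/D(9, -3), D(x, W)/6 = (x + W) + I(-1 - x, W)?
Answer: 6475539/212 ≈ 30545.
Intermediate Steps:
I(G, E) = 4*G + 24*E (I(G, E) = 4*(6*E + G) = 4*(G + 6*E) = 4*G + 24*E)
D(x, W) = -24 - 18*x + 150*W (D(x, W) = 6*((x + W) + (4*(-1 - x) + 24*W)) = 6*((W + x) + ((-4 - 4*x) + 24*W)) = 6*((W + x) + (-4 - 4*x + 24*W)) = 6*(-4 - 3*x + 25*W) = -24 - 18*x + 150*W)
k(R) = -R/636 (k(R) = R/(-24 - 18*9 + 150*(-3)) = R/(-24 - 162 - 450) = R/(-636) = R*(-1/636) = -R/636)
30545 - k(n(-3)) = 30545 - (-1)*(-3)/636 = 30545 - 1*1/212 = 30545 - 1/212 = 6475539/212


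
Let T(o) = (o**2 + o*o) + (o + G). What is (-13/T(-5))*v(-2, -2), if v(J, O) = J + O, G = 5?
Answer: 26/25 ≈ 1.0400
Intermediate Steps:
T(o) = 5 + o + 2*o**2 (T(o) = (o**2 + o*o) + (o + 5) = (o**2 + o**2) + (5 + o) = 2*o**2 + (5 + o) = 5 + o + 2*o**2)
(-13/T(-5))*v(-2, -2) = (-13/(5 - 5 + 2*(-5)**2))*(-2 - 2) = -13/(5 - 5 + 2*25)*(-4) = -13/(5 - 5 + 50)*(-4) = -13/50*(-4) = 26/25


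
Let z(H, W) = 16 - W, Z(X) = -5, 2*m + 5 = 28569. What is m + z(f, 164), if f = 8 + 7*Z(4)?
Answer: 14134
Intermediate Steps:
m = 14282 (m = -5/2 + (½)*28569 = -5/2 + 28569/2 = 14282)
f = -27 (f = 8 + 7*(-5) = 8 - 35 = -27)
m + z(f, 164) = 14282 + (16 - 1*164) = 14282 + (16 - 164) = 14282 - 148 = 14134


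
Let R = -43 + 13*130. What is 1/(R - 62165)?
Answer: -1/60518 ≈ -1.6524e-5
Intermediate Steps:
R = 1647 (R = -43 + 1690 = 1647)
1/(R - 62165) = 1/(1647 - 62165) = 1/(-60518) = -1/60518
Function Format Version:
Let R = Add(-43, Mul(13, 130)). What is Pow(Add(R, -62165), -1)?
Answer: Rational(-1, 60518) ≈ -1.6524e-5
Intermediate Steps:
R = 1647 (R = Add(-43, 1690) = 1647)
Pow(Add(R, -62165), -1) = Pow(Add(1647, -62165), -1) = Pow(-60518, -1) = Rational(-1, 60518)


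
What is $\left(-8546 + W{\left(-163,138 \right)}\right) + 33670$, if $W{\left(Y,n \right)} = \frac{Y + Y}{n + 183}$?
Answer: $\frac{8064478}{321} \approx 25123.0$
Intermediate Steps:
$W{\left(Y,n \right)} = \frac{2 Y}{183 + n}$
$\left(-8546 + W{\left(-163,138 \right)}\right) + 33670 = \left(-8546 + 2 \left(-163\right) \frac{1}{183 + 138}\right) + 33670 = \left(-8546 + 2 \left(-163\right) \frac{1}{321}\right) + 33670 = \left(-8546 - \frac{326}{321}\right) + 33670 = - \frac{2743592}{321} + 33670 = \frac{8064478}{321}$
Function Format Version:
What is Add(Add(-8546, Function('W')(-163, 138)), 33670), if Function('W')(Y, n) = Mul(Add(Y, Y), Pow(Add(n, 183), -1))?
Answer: Rational(8064478, 321) ≈ 25123.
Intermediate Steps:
Function('W')(Y, n) = Mul(2, Y, Pow(Add(183, n), -1)) (Function('W')(Y, n) = Mul(Mul(2, Y), Pow(Add(183, n), -1)) = Mul(2, Y, Pow(Add(183, n), -1)))
Add(Add(-8546, Function('W')(-163, 138)), 33670) = Add(Add(-8546, Mul(2, -163, Pow(Add(183, 138), -1))), 33670) = Add(Add(-8546, Mul(2, -163, Pow(321, -1))), 33670) = Add(Add(-8546, Mul(2, -163, Rational(1, 321))), 33670) = Add(Add(-8546, Rational(-326, 321)), 33670) = Add(Rational(-2743592, 321), 33670) = Rational(8064478, 321)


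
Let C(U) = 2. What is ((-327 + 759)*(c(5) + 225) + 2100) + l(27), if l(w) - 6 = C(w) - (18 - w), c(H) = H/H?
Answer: 99749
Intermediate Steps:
c(H) = 1
l(w) = -10 + w (l(w) = 6 + (2 - (18 - w)) = 6 + (2 + (-18 + w)) = 6 + (-16 + w) = -10 + w)
((-327 + 759)*(c(5) + 225) + 2100) + l(27) = ((-327 + 759)*(1 + 225) + 2100) + (-10 + 27) = (432*226 + 2100) + 17 = (97632 + 2100) + 17 = 99732 + 17 = 99749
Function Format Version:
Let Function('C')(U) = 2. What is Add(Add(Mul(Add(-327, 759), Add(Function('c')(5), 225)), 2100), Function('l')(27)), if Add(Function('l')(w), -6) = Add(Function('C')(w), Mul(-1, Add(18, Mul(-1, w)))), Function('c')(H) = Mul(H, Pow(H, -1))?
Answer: 99749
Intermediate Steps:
Function('c')(H) = 1
Function('l')(w) = Add(-10, w) (Function('l')(w) = Add(6, Add(2, Mul(-1, Add(18, Mul(-1, w))))) = Add(6, Add(2, Add(-18, w))) = Add(6, Add(-16, w)) = Add(-10, w))
Add(Add(Mul(Add(-327, 759), Add(Function('c')(5), 225)), 2100), Function('l')(27)) = Add(Add(Mul(Add(-327, 759), Add(1, 225)), 2100), Add(-10, 27)) = Add(Add(Mul(432, 226), 2100), 17) = Add(Add(97632, 2100), 17) = Add(99732, 17) = 99749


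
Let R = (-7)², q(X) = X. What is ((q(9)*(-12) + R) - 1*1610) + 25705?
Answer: 24036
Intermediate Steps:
R = 49
((q(9)*(-12) + R) - 1*1610) + 25705 = ((9*(-12) + 49) - 1*1610) + 25705 = ((-108 + 49) - 1610) + 25705 = (-59 - 1610) + 25705 = -1669 + 25705 = 24036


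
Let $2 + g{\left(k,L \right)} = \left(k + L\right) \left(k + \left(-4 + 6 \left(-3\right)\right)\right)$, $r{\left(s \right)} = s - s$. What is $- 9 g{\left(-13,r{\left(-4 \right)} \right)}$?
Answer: $-4077$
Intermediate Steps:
$r{\left(s \right)} = 0$
$g{\left(k,L \right)} = -2 + \left(-22 + k\right) \left(L + k\right)$ ($g{\left(k,L \right)} = -2 + \left(k + L\right) \left(k + \left(-4 + 6 \left(-3\right)\right)\right) = -2 + \left(L + k\right) \left(k - 22\right) = -2 + \left(L + k\right) \left(-22 + k\right) = -2 + \left(-22 + k\right) \left(L + k\right)$)
$- 9 g{\left(-13,r{\left(-4 \right)} \right)} = - 9 \left(-2 + \left(-13\right)^{2} - 0 - -286 + 0 \left(-13\right)\right) = - 9 \left(-2 + 169 + 0 + 286 + 0\right) = \left(-9\right) 453 = -4077$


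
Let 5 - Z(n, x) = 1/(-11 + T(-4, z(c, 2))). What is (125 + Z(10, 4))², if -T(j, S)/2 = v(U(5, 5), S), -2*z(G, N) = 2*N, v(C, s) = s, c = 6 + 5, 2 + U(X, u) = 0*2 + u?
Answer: 829921/49 ≈ 16937.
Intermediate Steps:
U(X, u) = -2 + u (U(X, u) = -2 + (0*2 + u) = -2 + (0 + u) = -2 + u)
c = 11
z(G, N) = -N
T(j, S) = -2*S
Z(n, x) = 36/7 (Z(n, x) = 5 - 1/(-11 - (-2)*2) = 5 - 1/(-11 - 2*(-2)) = 5 - 1/(-11 + 4) = 5 - 1/(-7) = 5 - 1*(-⅐) = 5 + ⅐ = 36/7)
(125 + Z(10, 4))² = (125 + 36/7)² = (911/7)² = 829921/49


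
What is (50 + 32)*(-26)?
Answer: -2132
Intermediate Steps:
(50 + 32)*(-26) = 82*(-26) = -2132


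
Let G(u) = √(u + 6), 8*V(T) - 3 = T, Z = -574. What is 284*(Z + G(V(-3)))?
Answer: -163016 + 284*√6 ≈ -1.6232e+5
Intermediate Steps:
V(T) = 3/8 + T/8
G(u) = √(6 + u)
284*(Z + G(V(-3))) = 284*(-574 + √(6 + (3/8 + (⅛)*(-3)))) = 284*(-574 + √(6 + (3/8 - 3/8))) = 284*(-574 + √(6 + 0)) = 284*(-574 + √6) = -163016 + 284*√6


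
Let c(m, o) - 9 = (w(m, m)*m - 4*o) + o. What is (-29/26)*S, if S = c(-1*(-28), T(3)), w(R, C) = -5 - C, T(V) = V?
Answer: 13398/13 ≈ 1030.6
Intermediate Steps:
c(m, o) = 9 - 3*o + m*(-5 - m) (c(m, o) = 9 + (((-5 - m)*m - 4*o) + o) = 9 + ((m*(-5 - m) - 4*o) + o) = 9 + ((-4*o + m*(-5 - m)) + o) = 9 + (-3*o + m*(-5 - m)) = 9 - 3*o + m*(-5 - m))
S = -924 (S = 9 - 3*3 - (-1*(-28))*(5 - 1*(-28)) = 9 - 9 - 1*28*(5 + 28) = 9 - 9 - 1*28*33 = 9 - 9 - 924 = -924)
(-29/26)*S = -29/26*(-924) = 13398/13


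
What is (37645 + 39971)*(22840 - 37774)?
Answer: -1159117344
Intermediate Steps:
(37645 + 39971)*(22840 - 37774) = 77616*(-14934) = -1159117344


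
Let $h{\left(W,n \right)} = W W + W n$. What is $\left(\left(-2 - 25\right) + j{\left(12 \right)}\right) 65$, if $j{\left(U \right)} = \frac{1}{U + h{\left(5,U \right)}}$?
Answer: $- \frac{170170}{97} \approx -1754.3$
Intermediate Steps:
$h{\left(W,n \right)} = W^{2} + W n$
$j{\left(U \right)} = \frac{1}{25 + 6 U}$ ($j{\left(U \right)} = \frac{1}{U + 5 \left(5 + U\right)} = \frac{1}{U + \left(25 + 5 U\right)} = \frac{1}{25 + 6 U}$)
$\left(\left(-2 - 25\right) + j{\left(12 \right)}\right) 65 = \left(\left(-2 - 25\right) + \frac{1}{25 + 6 \cdot 12}\right) 65 = \left(\left(-2 - 25\right) + \frac{1}{25 + 72}\right) 65 = \left(-27 + \frac{1}{97}\right) 65 = \left(- \frac{2618}{97}\right) 65 = - \frac{170170}{97}$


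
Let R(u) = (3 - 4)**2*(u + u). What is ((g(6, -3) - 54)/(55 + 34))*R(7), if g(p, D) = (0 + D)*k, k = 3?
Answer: -882/89 ≈ -9.9101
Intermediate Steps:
g(p, D) = 3*D (g(p, D) = (0 + D)*3 = D*3 = 3*D)
R(u) = 2*u (R(u) = (-1)**2*(2*u) = 1*(2*u) = 2*u)
((g(6, -3) - 54)/(55 + 34))*R(7) = ((3*(-3) - 54)/(55 + 34))*(2*7) = ((-9 - 54)/89)*14 = -63*1/89*14 = -63/89*14 = -882/89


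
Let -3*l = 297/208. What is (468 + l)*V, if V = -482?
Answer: -23436045/104 ≈ -2.2535e+5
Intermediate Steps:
l = -99/208 ≈ -0.47596
(468 + l)*V = (468 - 99/208)*(-482) = (97245/208)*(-482) = -23436045/104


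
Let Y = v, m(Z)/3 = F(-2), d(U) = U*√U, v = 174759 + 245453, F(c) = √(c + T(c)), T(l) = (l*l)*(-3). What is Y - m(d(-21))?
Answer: 420212 - 3*I*√14 ≈ 4.2021e+5 - 11.225*I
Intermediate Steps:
T(l) = -3*l² (T(l) = l²*(-3) = -3*l²)
F(c) = √(c - 3*c²)
v = 420212
d(U) = U^(3/2)
m(Z) = 3*I*√14 (m(Z) = 3*√(-2*(1 - 3*(-2))) = 3*√(-2*(1 + 6)) = 3*√(-2*7) = 3*√(-14) = 3*(I*√14) = 3*I*√14)
Y = 420212
Y - m(d(-21)) = 420212 - 3*I*√14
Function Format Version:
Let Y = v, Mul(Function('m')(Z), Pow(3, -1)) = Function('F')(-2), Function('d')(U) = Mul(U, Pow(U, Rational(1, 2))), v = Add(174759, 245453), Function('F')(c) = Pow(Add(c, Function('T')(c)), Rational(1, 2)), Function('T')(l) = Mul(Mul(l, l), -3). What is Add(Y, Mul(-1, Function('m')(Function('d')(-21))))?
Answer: Add(420212, Mul(-3, I, Pow(14, Rational(1, 2)))) ≈ Add(4.2021e+5, Mul(-11.225, I))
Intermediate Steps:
Function('T')(l) = Mul(-3, Pow(l, 2)) (Function('T')(l) = Mul(Pow(l, 2), -3) = Mul(-3, Pow(l, 2)))
Function('F')(c) = Pow(Add(c, Mul(-3, Pow(c, 2))), Rational(1, 2))
v = 420212
Function('d')(U) = Pow(U, Rational(3, 2))
Function('m')(Z) = Mul(3, I, Pow(14, Rational(1, 2))) (Function('m')(Z) = Mul(3, Pow(Mul(-2, Add(1, Mul(-3, -2))), Rational(1, 2))) = Mul(3, Pow(Mul(-2, Add(1, 6)), Rational(1, 2))) = Mul(3, Pow(Mul(-2, 7), Rational(1, 2))) = Mul(3, Pow(-14, Rational(1, 2))) = Mul(3, Mul(I, Pow(14, Rational(1, 2)))) = Mul(3, I, Pow(14, Rational(1, 2))))
Y = 420212
Add(Y, Mul(-1, Function('m')(Function('d')(-21)))) = Add(420212, Mul(-1, Mul(3, I, Pow(14, Rational(1, 2))))) = Add(420212, Mul(-3, I, Pow(14, Rational(1, 2))))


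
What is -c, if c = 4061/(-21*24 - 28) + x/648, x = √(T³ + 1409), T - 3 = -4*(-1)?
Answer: 4061/532 - √438/324 ≈ 7.5689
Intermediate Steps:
T = 7 (T = 3 - 4*(-1) = 3 + 4 = 7)
x = 2*√438 (x = √(7³ + 1409) = √(343 + 1409) = √1752 = 2*√438 ≈ 41.857)
c = -4061/532 + √438/324 (c = 4061/(-21*24 - 28) + (2*√438)/648 = 4061/(-504 - 28) + (2*√438)*(1/648) = 4061/(-532) + √438/324 = 4061*(-1/532) + √438/324 = -4061/532 + √438/324 ≈ -7.5689)
-c = -(-4061/532 + √438/324) = 4061/532 - √438/324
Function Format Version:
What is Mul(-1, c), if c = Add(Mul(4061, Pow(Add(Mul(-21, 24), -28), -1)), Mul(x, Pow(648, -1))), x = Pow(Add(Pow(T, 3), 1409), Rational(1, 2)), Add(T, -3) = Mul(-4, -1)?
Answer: Add(Rational(4061, 532), Mul(Rational(-1, 324), Pow(438, Rational(1, 2)))) ≈ 7.5689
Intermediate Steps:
T = 7 (T = Add(3, Mul(-4, -1)) = Add(3, 4) = 7)
x = Mul(2, Pow(438, Rational(1, 2))) (x = Pow(Add(Pow(7, 3), 1409), Rational(1, 2)) = Pow(Add(343, 1409), Rational(1, 2)) = Pow(1752, Rational(1, 2)) = Mul(2, Pow(438, Rational(1, 2))) ≈ 41.857)
c = Add(Rational(-4061, 532), Mul(Rational(1, 324), Pow(438, Rational(1, 2)))) (c = Add(Mul(4061, Pow(Add(Mul(-21, 24), -28), -1)), Mul(Mul(2, Pow(438, Rational(1, 2))), Pow(648, -1))) = Add(Mul(4061, Pow(Add(-504, -28), -1)), Mul(Mul(2, Pow(438, Rational(1, 2))), Rational(1, 648))) = Add(Mul(4061, Pow(-532, -1)), Mul(Rational(1, 324), Pow(438, Rational(1, 2)))) = Add(Mul(4061, Rational(-1, 532)), Mul(Rational(1, 324), Pow(438, Rational(1, 2)))) = Add(Rational(-4061, 532), Mul(Rational(1, 324), Pow(438, Rational(1, 2)))) ≈ -7.5689)
Mul(-1, c) = Mul(-1, Add(Rational(-4061, 532), Mul(Rational(1, 324), Pow(438, Rational(1, 2))))) = Add(Rational(4061, 532), Mul(Rational(-1, 324), Pow(438, Rational(1, 2))))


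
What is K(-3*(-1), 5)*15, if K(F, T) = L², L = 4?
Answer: 240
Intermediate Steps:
K(F, T) = 16 (K(F, T) = 4² = 16)
K(-3*(-1), 5)*15 = 16*15 = 240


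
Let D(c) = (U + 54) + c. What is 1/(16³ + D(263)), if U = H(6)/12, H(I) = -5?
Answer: 12/52951 ≈ 0.00022662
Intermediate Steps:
U = -5/12 ≈ -0.41667
D(c) = 643/12 + c (D(c) = (-5/12 + 54) + c = 643/12 + c)
1/(16³ + D(263)) = 1/(16³ + (643/12 + 263)) = 1/(4096 + 3799/12) = 1/(52951/12) = 12/52951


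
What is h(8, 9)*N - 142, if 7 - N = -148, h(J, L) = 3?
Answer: 323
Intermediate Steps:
N = 155 (N = 7 - 1*(-148) = 7 + 148 = 155)
h(8, 9)*N - 142 = 3*155 - 142 = 465 - 142 = 323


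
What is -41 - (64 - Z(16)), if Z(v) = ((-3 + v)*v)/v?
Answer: -92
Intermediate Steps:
Z(v) = -3 + v (Z(v) = (v*(-3 + v))/v = -3 + v)
-41 - (64 - Z(16)) = -41 - (64 - (-3 + 16)) = -41 - (64 - 1*13) = -41 - (64 - 13) = -41 - 1*51 = -41 - 51 = -92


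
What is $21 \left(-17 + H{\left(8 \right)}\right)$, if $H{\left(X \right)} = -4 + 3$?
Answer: $-378$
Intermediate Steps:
$H{\left(X \right)} = -1$
$21 \left(-17 + H{\left(8 \right)}\right) = 21 \left(-17 - 1\right) = 21 \left(-18\right) = -378$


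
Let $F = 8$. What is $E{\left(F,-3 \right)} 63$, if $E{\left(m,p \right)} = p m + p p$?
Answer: $-945$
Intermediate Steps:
$E{\left(m,p \right)} = p^{2} + m p$ ($E{\left(m,p \right)} = m p + p^{2} = p^{2} + m p$)
$E{\left(F,-3 \right)} 63 = - 3 \left(8 - 3\right) 63 = \left(-3\right) 5 \cdot 63 = \left(-15\right) 63 = -945$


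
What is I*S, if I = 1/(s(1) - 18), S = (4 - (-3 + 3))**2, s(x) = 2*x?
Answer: -1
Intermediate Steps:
S = 16 (S = (4 - 1*0)**2 = (4 + 0)**2 = 4**2 = 16)
I = -1/16 (I = 1/(2*1 - 18) = 1/(2 - 18) = 1/(-16) = -1/16 ≈ -0.062500)
I*S = -1/16*16 = -1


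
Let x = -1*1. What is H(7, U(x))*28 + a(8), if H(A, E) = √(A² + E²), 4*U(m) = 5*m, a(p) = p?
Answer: 8 + 7*√809 ≈ 207.10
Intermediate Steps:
x = -1
U(m) = 5*m/4 (U(m) = (5*m)/4 = 5*m/4)
H(7, U(x))*28 + a(8) = √(7² + ((5/4)*(-1))²)*28 + 8 = √(49 + (-5/4)²)*28 + 8 = √(49 + 25/16)*28 + 8 = √(809/16)*28 + 8 = (√809/4)*28 + 8 = 7*√809 + 8 = 8 + 7*√809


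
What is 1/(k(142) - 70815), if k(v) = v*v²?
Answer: 1/2792473 ≈ 3.5811e-7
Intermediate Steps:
k(v) = v³
1/(k(142) - 70815) = 1/(142³ - 70815) = 1/(2863288 - 70815) = 1/2792473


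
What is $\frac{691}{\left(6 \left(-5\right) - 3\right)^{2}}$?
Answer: $\frac{691}{1089} \approx 0.63453$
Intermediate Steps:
$\frac{691}{\left(6 \left(-5\right) - 3\right)^{2}} = \frac{691}{\left(-30 - 3\right)^{2}} = \frac{691}{\left(-33\right)^{2}} = \frac{691}{1089}$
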